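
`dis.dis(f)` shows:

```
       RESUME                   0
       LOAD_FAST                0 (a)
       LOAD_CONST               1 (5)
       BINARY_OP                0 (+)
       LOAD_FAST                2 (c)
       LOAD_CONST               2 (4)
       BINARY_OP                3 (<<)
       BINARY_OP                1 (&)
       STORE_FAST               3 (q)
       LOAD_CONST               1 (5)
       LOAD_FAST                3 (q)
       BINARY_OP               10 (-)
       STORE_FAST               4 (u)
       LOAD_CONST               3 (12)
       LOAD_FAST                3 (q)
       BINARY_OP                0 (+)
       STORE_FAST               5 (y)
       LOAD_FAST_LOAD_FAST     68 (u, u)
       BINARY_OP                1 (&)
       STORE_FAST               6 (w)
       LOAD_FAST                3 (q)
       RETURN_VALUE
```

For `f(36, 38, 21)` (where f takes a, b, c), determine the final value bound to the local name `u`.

LOAD_FAST a → push 36. Stack: [36]
LOAD_CONST → push 5. Stack: [36, 5]
BINARY_OP + → 36 + 5 = 41. Stack: [41]
LOAD_FAST c → push 21. Stack: [41, 21]
LOAD_CONST → push 4. Stack: [41, 21, 4]
BINARY_OP << → 21 << 4 = 336. Stack: [41, 336]
BINARY_OP & → 41 & 336 = 0. Stack: [0]
STORE_FAST q → q=0. Stack: []
LOAD_CONST → push 5. Stack: [5]
LOAD_FAST q → push 0. Stack: [5, 0]
BINARY_OP - → 5 - 0 = 5. Stack: [5]
STORE_FAST u → u=5. Stack: []
LOAD_CONST → push 12. Stack: [12]
LOAD_FAST q → push 0. Stack: [12, 0]
BINARY_OP + → 12 + 0 = 12. Stack: [12]
STORE_FAST y → y=12. Stack: []
LOAD_FAST_LOAD_FAST u,u → push 5,5. Stack: [5, 5]
BINARY_OP & → 5 & 5 = 5. Stack: [5]
STORE_FAST w → w=5. Stack: []
LOAD_FAST q → push 0. Stack: [0]
RETURN_VALUE → return 0.

5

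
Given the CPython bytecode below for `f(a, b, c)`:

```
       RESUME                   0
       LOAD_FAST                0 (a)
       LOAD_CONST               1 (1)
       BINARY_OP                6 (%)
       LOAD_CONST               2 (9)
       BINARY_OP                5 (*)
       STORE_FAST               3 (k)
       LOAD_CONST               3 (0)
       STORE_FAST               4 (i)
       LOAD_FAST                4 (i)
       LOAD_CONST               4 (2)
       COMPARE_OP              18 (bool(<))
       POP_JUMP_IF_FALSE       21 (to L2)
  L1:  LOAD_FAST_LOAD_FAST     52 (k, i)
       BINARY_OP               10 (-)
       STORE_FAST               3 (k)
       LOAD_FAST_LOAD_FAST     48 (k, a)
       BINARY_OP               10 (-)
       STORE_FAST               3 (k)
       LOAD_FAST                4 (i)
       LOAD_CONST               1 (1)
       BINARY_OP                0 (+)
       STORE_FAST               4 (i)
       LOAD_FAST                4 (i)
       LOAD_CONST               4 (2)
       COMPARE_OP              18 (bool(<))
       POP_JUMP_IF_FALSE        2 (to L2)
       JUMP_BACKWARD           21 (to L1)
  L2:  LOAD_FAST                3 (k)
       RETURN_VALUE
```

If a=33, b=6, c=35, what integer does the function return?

-67

LOAD_FAST a → push 33. Stack: [33]
LOAD_CONST → push 1. Stack: [33, 1]
BINARY_OP % → 33 % 1 = 0. Stack: [0]
LOAD_CONST → push 9. Stack: [0, 9]
BINARY_OP * → 0 * 9 = 0. Stack: [0]
STORE_FAST k → k=0. Stack: []
LOAD_CONST → push 0. Stack: [0]
STORE_FAST i → i=0. Stack: []
LOAD_FAST i → push 0. Stack: [0]
LOAD_CONST → push 2. Stack: [0, 2]
COMPARE_OP bool(<) → 0 vs 2 = True. Stack: [True]
POP_JUMP_IF_FALSE → pop True; no jump. Stack: []
LOAD_FAST_LOAD_FAST k,i → push 0,0. Stack: [0, 0]
BINARY_OP - → 0 - 0 = 0. Stack: [0]
STORE_FAST k → k=0. Stack: []
LOAD_FAST_LOAD_FAST k,a → push 0,33. Stack: [0, 33]
BINARY_OP - → 0 - 33 = -33. Stack: [-33]
STORE_FAST k → k=-33. Stack: []
LOAD_FAST i → push 0. Stack: [0]
LOAD_CONST → push 1. Stack: [0, 1]
BINARY_OP + → 0 + 1 = 1. Stack: [1]
STORE_FAST i → i=1. Stack: []
LOAD_FAST i → push 1. Stack: [1]
LOAD_CONST → push 2. Stack: [1, 2]
COMPARE_OP bool(<) → 1 vs 2 = True. Stack: [True]
POP_JUMP_IF_FALSE → pop True; no jump. Stack: []
LOAD_FAST_LOAD_FAST k,i → push -33,1. Stack: [-33, 1]
BINARY_OP - → -33 - 1 = -34. Stack: [-34]
STORE_FAST k → k=-34. Stack: []
LOAD_FAST_LOAD_FAST k,a → push -34,33. Stack: [-34, 33]
BINARY_OP - → -34 - 33 = -67. Stack: [-67]
STORE_FAST k → k=-67. Stack: []
LOAD_FAST i → push 1. Stack: [1]
LOAD_CONST → push 1. Stack: [1, 1]
BINARY_OP + → 1 + 1 = 2. Stack: [2]
STORE_FAST i → i=2. Stack: []
LOAD_FAST i → push 2. Stack: [2]
LOAD_CONST → push 2. Stack: [2, 2]
COMPARE_OP bool(<) → 2 vs 2 = False. Stack: [False]
POP_JUMP_IF_FALSE → pop False; jump. Stack: []
LOAD_FAST k → push -67. Stack: [-67]
RETURN_VALUE → return -67.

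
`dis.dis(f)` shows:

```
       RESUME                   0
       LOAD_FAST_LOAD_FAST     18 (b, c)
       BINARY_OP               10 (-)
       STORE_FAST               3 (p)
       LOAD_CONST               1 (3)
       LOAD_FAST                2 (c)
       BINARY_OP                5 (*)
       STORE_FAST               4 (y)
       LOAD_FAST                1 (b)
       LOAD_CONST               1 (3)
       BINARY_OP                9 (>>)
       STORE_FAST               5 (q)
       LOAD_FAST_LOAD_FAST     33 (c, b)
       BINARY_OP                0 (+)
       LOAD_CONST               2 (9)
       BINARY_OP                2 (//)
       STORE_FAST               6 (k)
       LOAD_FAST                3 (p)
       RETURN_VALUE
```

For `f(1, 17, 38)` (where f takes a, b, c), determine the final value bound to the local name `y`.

LOAD_FAST_LOAD_FAST b,c → push 17,38. Stack: [17, 38]
BINARY_OP - → 17 - 38 = -21. Stack: [-21]
STORE_FAST p → p=-21. Stack: []
LOAD_CONST → push 3. Stack: [3]
LOAD_FAST c → push 38. Stack: [3, 38]
BINARY_OP * → 3 * 38 = 114. Stack: [114]
STORE_FAST y → y=114. Stack: []
LOAD_FAST b → push 17. Stack: [17]
LOAD_CONST → push 3. Stack: [17, 3]
BINARY_OP >> → 17 >> 3 = 2. Stack: [2]
STORE_FAST q → q=2. Stack: []
LOAD_FAST_LOAD_FAST c,b → push 38,17. Stack: [38, 17]
BINARY_OP + → 38 + 17 = 55. Stack: [55]
LOAD_CONST → push 9. Stack: [55, 9]
BINARY_OP // → 55 // 9 = 6. Stack: [6]
STORE_FAST k → k=6. Stack: []
LOAD_FAST p → push -21. Stack: [-21]
RETURN_VALUE → return -21.

114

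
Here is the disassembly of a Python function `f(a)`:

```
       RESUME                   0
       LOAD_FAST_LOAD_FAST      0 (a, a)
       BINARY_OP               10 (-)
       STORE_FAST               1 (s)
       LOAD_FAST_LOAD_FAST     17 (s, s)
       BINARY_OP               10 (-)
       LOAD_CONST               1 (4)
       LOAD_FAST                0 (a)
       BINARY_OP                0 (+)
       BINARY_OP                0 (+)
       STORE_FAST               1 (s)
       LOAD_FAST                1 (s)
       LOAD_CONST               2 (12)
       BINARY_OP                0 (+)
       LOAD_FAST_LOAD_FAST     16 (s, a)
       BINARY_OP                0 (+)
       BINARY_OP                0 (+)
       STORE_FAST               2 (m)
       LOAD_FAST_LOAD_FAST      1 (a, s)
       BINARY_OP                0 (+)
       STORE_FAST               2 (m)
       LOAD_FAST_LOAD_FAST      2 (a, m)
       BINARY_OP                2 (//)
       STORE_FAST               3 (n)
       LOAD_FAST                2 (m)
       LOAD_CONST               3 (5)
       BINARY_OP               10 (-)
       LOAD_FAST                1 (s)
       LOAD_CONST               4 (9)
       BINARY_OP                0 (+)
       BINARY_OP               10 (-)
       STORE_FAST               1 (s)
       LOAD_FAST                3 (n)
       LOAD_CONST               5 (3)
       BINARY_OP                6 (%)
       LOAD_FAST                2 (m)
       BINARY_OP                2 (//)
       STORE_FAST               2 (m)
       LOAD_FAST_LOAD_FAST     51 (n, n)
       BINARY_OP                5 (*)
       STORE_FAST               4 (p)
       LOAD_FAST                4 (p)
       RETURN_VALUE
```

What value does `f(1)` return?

0

LOAD_FAST_LOAD_FAST a,a → push 1,1. Stack: [1, 1]
BINARY_OP - → 1 - 1 = 0. Stack: [0]
STORE_FAST s → s=0. Stack: []
LOAD_FAST_LOAD_FAST s,s → push 0,0. Stack: [0, 0]
BINARY_OP - → 0 - 0 = 0. Stack: [0]
LOAD_CONST → push 4. Stack: [0, 4]
LOAD_FAST a → push 1. Stack: [0, 4, 1]
BINARY_OP + → 4 + 1 = 5. Stack: [0, 5]
BINARY_OP + → 0 + 5 = 5. Stack: [5]
STORE_FAST s → s=5. Stack: []
LOAD_FAST s → push 5. Stack: [5]
LOAD_CONST → push 12. Stack: [5, 12]
BINARY_OP + → 5 + 12 = 17. Stack: [17]
LOAD_FAST_LOAD_FAST s,a → push 5,1. Stack: [17, 5, 1]
BINARY_OP + → 5 + 1 = 6. Stack: [17, 6]
BINARY_OP + → 17 + 6 = 23. Stack: [23]
STORE_FAST m → m=23. Stack: []
LOAD_FAST_LOAD_FAST a,s → push 1,5. Stack: [1, 5]
BINARY_OP + → 1 + 5 = 6. Stack: [6]
STORE_FAST m → m=6. Stack: []
LOAD_FAST_LOAD_FAST a,m → push 1,6. Stack: [1, 6]
BINARY_OP // → 1 // 6 = 0. Stack: [0]
STORE_FAST n → n=0. Stack: []
LOAD_FAST m → push 6. Stack: [6]
LOAD_CONST → push 5. Stack: [6, 5]
BINARY_OP - → 6 - 5 = 1. Stack: [1]
LOAD_FAST s → push 5. Stack: [1, 5]
LOAD_CONST → push 9. Stack: [1, 5, 9]
BINARY_OP + → 5 + 9 = 14. Stack: [1, 14]
BINARY_OP - → 1 - 14 = -13. Stack: [-13]
STORE_FAST s → s=-13. Stack: []
LOAD_FAST n → push 0. Stack: [0]
LOAD_CONST → push 3. Stack: [0, 3]
BINARY_OP % → 0 % 3 = 0. Stack: [0]
LOAD_FAST m → push 6. Stack: [0, 6]
BINARY_OP // → 0 // 6 = 0. Stack: [0]
STORE_FAST m → m=0. Stack: []
LOAD_FAST_LOAD_FAST n,n → push 0,0. Stack: [0, 0]
BINARY_OP * → 0 * 0 = 0. Stack: [0]
STORE_FAST p → p=0. Stack: []
LOAD_FAST p → push 0. Stack: [0]
RETURN_VALUE → return 0.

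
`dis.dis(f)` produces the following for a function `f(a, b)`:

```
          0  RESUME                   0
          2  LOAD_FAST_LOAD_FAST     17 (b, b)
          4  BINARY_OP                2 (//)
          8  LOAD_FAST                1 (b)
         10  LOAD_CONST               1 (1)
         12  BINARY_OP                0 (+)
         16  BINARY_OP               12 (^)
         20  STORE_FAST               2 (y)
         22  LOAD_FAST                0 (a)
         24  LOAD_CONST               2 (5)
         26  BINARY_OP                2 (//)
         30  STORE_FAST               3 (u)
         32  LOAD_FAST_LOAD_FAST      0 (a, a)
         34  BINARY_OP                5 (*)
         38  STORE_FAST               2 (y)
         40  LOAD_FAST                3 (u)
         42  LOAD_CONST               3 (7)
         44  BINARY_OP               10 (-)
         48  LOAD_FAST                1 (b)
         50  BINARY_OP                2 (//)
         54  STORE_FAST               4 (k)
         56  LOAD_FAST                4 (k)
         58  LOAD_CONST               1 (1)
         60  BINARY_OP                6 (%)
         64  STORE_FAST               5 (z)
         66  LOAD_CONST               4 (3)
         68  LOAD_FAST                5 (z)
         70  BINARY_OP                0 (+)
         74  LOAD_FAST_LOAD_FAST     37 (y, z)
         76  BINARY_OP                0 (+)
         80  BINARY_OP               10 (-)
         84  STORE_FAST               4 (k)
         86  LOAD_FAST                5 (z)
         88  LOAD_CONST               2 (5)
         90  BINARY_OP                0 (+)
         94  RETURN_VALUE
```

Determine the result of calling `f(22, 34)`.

LOAD_FAST_LOAD_FAST b,b → push 34,34. Stack: [34, 34]
BINARY_OP // → 34 // 34 = 1. Stack: [1]
LOAD_FAST b → push 34. Stack: [1, 34]
LOAD_CONST → push 1. Stack: [1, 34, 1]
BINARY_OP + → 34 + 1 = 35. Stack: [1, 35]
BINARY_OP ^ → 1 ^ 35 = 34. Stack: [34]
STORE_FAST y → y=34. Stack: []
LOAD_FAST a → push 22. Stack: [22]
LOAD_CONST → push 5. Stack: [22, 5]
BINARY_OP // → 22 // 5 = 4. Stack: [4]
STORE_FAST u → u=4. Stack: []
LOAD_FAST_LOAD_FAST a,a → push 22,22. Stack: [22, 22]
BINARY_OP * → 22 * 22 = 484. Stack: [484]
STORE_FAST y → y=484. Stack: []
LOAD_FAST u → push 4. Stack: [4]
LOAD_CONST → push 7. Stack: [4, 7]
BINARY_OP - → 4 - 7 = -3. Stack: [-3]
LOAD_FAST b → push 34. Stack: [-3, 34]
BINARY_OP // → -3 // 34 = -1. Stack: [-1]
STORE_FAST k → k=-1. Stack: []
LOAD_FAST k → push -1. Stack: [-1]
LOAD_CONST → push 1. Stack: [-1, 1]
BINARY_OP % → -1 % 1 = 0. Stack: [0]
STORE_FAST z → z=0. Stack: []
LOAD_CONST → push 3. Stack: [3]
LOAD_FAST z → push 0. Stack: [3, 0]
BINARY_OP + → 3 + 0 = 3. Stack: [3]
LOAD_FAST_LOAD_FAST y,z → push 484,0. Stack: [3, 484, 0]
BINARY_OP + → 484 + 0 = 484. Stack: [3, 484]
BINARY_OP - → 3 - 484 = -481. Stack: [-481]
STORE_FAST k → k=-481. Stack: []
LOAD_FAST z → push 0. Stack: [0]
LOAD_CONST → push 5. Stack: [0, 5]
BINARY_OP + → 0 + 5 = 5. Stack: [5]
RETURN_VALUE → return 5.

5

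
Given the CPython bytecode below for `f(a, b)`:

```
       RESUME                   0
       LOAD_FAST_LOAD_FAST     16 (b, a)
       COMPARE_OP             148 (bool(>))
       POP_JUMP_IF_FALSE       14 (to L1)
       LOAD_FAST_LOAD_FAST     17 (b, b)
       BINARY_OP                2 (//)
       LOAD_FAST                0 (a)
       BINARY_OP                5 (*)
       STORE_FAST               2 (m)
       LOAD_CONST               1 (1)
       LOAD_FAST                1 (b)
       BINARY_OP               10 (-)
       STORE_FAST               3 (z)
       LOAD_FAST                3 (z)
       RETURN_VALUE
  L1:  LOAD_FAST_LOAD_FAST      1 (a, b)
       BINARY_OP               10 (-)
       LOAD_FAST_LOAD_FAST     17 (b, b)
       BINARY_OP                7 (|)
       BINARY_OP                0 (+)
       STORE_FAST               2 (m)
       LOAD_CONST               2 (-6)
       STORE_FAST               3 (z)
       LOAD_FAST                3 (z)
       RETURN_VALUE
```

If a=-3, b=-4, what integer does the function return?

LOAD_FAST_LOAD_FAST b,a → push -4,-3. Stack: [-4, -3]
COMPARE_OP bool(>) → -4 vs -3 = False. Stack: [False]
POP_JUMP_IF_FALSE → pop False; jump. Stack: []
LOAD_FAST_LOAD_FAST a,b → push -3,-4. Stack: [-3, -4]
BINARY_OP - → -3 - -4 = 1. Stack: [1]
LOAD_FAST_LOAD_FAST b,b → push -4,-4. Stack: [1, -4, -4]
BINARY_OP | → -4 | -4 = -4. Stack: [1, -4]
BINARY_OP + → 1 + -4 = -3. Stack: [-3]
STORE_FAST m → m=-3. Stack: []
LOAD_CONST → push -6. Stack: [-6]
STORE_FAST z → z=-6. Stack: []
LOAD_FAST z → push -6. Stack: [-6]
RETURN_VALUE → return -6.

-6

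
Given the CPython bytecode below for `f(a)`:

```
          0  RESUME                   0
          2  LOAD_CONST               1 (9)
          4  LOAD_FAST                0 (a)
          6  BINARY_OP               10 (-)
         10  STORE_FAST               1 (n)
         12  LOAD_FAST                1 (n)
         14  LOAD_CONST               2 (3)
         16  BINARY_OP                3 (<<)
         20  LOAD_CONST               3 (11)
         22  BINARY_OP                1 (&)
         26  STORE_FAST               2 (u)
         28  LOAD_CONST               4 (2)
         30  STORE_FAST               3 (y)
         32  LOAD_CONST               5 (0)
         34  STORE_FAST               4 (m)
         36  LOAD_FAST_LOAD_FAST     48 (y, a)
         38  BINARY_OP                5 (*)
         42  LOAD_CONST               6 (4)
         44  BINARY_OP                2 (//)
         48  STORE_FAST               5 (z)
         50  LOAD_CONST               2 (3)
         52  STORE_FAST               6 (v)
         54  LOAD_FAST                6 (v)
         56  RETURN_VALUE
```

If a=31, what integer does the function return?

LOAD_CONST → push 9. Stack: [9]
LOAD_FAST a → push 31. Stack: [9, 31]
BINARY_OP - → 9 - 31 = -22. Stack: [-22]
STORE_FAST n → n=-22. Stack: []
LOAD_FAST n → push -22. Stack: [-22]
LOAD_CONST → push 3. Stack: [-22, 3]
BINARY_OP << → -22 << 3 = -176. Stack: [-176]
LOAD_CONST → push 11. Stack: [-176, 11]
BINARY_OP & → -176 & 11 = 0. Stack: [0]
STORE_FAST u → u=0. Stack: []
LOAD_CONST → push 2. Stack: [2]
STORE_FAST y → y=2. Stack: []
LOAD_CONST → push 0. Stack: [0]
STORE_FAST m → m=0. Stack: []
LOAD_FAST_LOAD_FAST y,a → push 2,31. Stack: [2, 31]
BINARY_OP * → 2 * 31 = 62. Stack: [62]
LOAD_CONST → push 4. Stack: [62, 4]
BINARY_OP // → 62 // 4 = 15. Stack: [15]
STORE_FAST z → z=15. Stack: []
LOAD_CONST → push 3. Stack: [3]
STORE_FAST v → v=3. Stack: []
LOAD_FAST v → push 3. Stack: [3]
RETURN_VALUE → return 3.

3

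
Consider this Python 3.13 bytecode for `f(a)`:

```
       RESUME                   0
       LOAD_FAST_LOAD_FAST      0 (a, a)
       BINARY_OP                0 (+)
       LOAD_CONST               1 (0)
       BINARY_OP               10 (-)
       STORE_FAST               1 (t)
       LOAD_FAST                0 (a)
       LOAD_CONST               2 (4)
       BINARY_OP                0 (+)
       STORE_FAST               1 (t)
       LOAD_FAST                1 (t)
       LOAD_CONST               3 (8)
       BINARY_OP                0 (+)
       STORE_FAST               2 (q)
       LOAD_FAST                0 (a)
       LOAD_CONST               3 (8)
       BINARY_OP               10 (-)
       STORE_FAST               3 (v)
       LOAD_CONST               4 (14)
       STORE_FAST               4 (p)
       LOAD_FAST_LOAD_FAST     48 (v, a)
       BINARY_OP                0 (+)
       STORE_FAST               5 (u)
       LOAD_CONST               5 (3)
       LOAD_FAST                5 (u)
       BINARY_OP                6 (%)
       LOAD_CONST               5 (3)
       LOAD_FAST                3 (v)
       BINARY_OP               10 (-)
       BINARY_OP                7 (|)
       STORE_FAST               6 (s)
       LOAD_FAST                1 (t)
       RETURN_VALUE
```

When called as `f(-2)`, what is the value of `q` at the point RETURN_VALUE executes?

10

LOAD_FAST_LOAD_FAST a,a → push -2,-2. Stack: [-2, -2]
BINARY_OP + → -2 + -2 = -4. Stack: [-4]
LOAD_CONST → push 0. Stack: [-4, 0]
BINARY_OP - → -4 - 0 = -4. Stack: [-4]
STORE_FAST t → t=-4. Stack: []
LOAD_FAST a → push -2. Stack: [-2]
LOAD_CONST → push 4. Stack: [-2, 4]
BINARY_OP + → -2 + 4 = 2. Stack: [2]
STORE_FAST t → t=2. Stack: []
LOAD_FAST t → push 2. Stack: [2]
LOAD_CONST → push 8. Stack: [2, 8]
BINARY_OP + → 2 + 8 = 10. Stack: [10]
STORE_FAST q → q=10. Stack: []
LOAD_FAST a → push -2. Stack: [-2]
LOAD_CONST → push 8. Stack: [-2, 8]
BINARY_OP - → -2 - 8 = -10. Stack: [-10]
STORE_FAST v → v=-10. Stack: []
LOAD_CONST → push 14. Stack: [14]
STORE_FAST p → p=14. Stack: []
LOAD_FAST_LOAD_FAST v,a → push -10,-2. Stack: [-10, -2]
BINARY_OP + → -10 + -2 = -12. Stack: [-12]
STORE_FAST u → u=-12. Stack: []
LOAD_CONST → push 3. Stack: [3]
LOAD_FAST u → push -12. Stack: [3, -12]
BINARY_OP % → 3 % -12 = -9. Stack: [-9]
LOAD_CONST → push 3. Stack: [-9, 3]
LOAD_FAST v → push -10. Stack: [-9, 3, -10]
BINARY_OP - → 3 - -10 = 13. Stack: [-9, 13]
BINARY_OP | → -9 | 13 = -1. Stack: [-1]
STORE_FAST s → s=-1. Stack: []
LOAD_FAST t → push 2. Stack: [2]
RETURN_VALUE → return 2.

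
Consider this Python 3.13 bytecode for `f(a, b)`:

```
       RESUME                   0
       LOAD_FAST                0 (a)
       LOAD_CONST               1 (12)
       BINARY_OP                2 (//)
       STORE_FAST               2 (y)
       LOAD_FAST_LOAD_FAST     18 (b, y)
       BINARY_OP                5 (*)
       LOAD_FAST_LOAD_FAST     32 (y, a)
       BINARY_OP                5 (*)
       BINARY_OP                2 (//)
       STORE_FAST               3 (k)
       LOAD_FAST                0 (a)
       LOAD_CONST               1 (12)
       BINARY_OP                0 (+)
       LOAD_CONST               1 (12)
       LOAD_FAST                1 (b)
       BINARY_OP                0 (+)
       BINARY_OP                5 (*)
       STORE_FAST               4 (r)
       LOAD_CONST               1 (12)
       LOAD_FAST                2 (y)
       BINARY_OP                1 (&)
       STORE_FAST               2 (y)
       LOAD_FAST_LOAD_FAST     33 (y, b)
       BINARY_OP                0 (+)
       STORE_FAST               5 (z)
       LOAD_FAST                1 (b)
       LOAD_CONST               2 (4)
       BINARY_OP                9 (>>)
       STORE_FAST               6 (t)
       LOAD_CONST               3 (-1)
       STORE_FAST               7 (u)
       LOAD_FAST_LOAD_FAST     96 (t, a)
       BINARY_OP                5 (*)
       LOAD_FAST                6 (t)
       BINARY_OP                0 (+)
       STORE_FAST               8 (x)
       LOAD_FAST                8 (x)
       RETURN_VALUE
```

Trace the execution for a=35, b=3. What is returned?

0

LOAD_FAST a → push 35. Stack: [35]
LOAD_CONST → push 12. Stack: [35, 12]
BINARY_OP // → 35 // 12 = 2. Stack: [2]
STORE_FAST y → y=2. Stack: []
LOAD_FAST_LOAD_FAST b,y → push 3,2. Stack: [3, 2]
BINARY_OP * → 3 * 2 = 6. Stack: [6]
LOAD_FAST_LOAD_FAST y,a → push 2,35. Stack: [6, 2, 35]
BINARY_OP * → 2 * 35 = 70. Stack: [6, 70]
BINARY_OP // → 6 // 70 = 0. Stack: [0]
STORE_FAST k → k=0. Stack: []
LOAD_FAST a → push 35. Stack: [35]
LOAD_CONST → push 12. Stack: [35, 12]
BINARY_OP + → 35 + 12 = 47. Stack: [47]
LOAD_CONST → push 12. Stack: [47, 12]
LOAD_FAST b → push 3. Stack: [47, 12, 3]
BINARY_OP + → 12 + 3 = 15. Stack: [47, 15]
BINARY_OP * → 47 * 15 = 705. Stack: [705]
STORE_FAST r → r=705. Stack: []
LOAD_CONST → push 12. Stack: [12]
LOAD_FAST y → push 2. Stack: [12, 2]
BINARY_OP & → 12 & 2 = 0. Stack: [0]
STORE_FAST y → y=0. Stack: []
LOAD_FAST_LOAD_FAST y,b → push 0,3. Stack: [0, 3]
BINARY_OP + → 0 + 3 = 3. Stack: [3]
STORE_FAST z → z=3. Stack: []
LOAD_FAST b → push 3. Stack: [3]
LOAD_CONST → push 4. Stack: [3, 4]
BINARY_OP >> → 3 >> 4 = 0. Stack: [0]
STORE_FAST t → t=0. Stack: []
LOAD_CONST → push -1. Stack: [-1]
STORE_FAST u → u=-1. Stack: []
LOAD_FAST_LOAD_FAST t,a → push 0,35. Stack: [0, 35]
BINARY_OP * → 0 * 35 = 0. Stack: [0]
LOAD_FAST t → push 0. Stack: [0, 0]
BINARY_OP + → 0 + 0 = 0. Stack: [0]
STORE_FAST x → x=0. Stack: []
LOAD_FAST x → push 0. Stack: [0]
RETURN_VALUE → return 0.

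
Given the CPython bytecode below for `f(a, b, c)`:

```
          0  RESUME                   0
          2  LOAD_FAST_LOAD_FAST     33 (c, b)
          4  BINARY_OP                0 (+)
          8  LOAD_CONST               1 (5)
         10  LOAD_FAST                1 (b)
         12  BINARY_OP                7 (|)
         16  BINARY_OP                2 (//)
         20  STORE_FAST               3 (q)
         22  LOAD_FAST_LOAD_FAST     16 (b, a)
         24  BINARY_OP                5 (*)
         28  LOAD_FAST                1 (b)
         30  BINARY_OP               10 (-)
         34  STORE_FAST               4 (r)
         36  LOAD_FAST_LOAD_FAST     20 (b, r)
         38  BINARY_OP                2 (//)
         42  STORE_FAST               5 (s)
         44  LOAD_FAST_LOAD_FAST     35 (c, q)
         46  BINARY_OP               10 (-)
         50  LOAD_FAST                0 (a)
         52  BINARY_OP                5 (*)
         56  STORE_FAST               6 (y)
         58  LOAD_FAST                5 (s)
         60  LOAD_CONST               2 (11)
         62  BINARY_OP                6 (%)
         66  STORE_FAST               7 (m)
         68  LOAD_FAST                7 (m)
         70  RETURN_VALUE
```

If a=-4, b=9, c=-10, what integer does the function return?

LOAD_FAST_LOAD_FAST c,b → push -10,9. Stack: [-10, 9]
BINARY_OP + → -10 + 9 = -1. Stack: [-1]
LOAD_CONST → push 5. Stack: [-1, 5]
LOAD_FAST b → push 9. Stack: [-1, 5, 9]
BINARY_OP | → 5 | 9 = 13. Stack: [-1, 13]
BINARY_OP // → -1 // 13 = -1. Stack: [-1]
STORE_FAST q → q=-1. Stack: []
LOAD_FAST_LOAD_FAST b,a → push 9,-4. Stack: [9, -4]
BINARY_OP * → 9 * -4 = -36. Stack: [-36]
LOAD_FAST b → push 9. Stack: [-36, 9]
BINARY_OP - → -36 - 9 = -45. Stack: [-45]
STORE_FAST r → r=-45. Stack: []
LOAD_FAST_LOAD_FAST b,r → push 9,-45. Stack: [9, -45]
BINARY_OP // → 9 // -45 = -1. Stack: [-1]
STORE_FAST s → s=-1. Stack: []
LOAD_FAST_LOAD_FAST c,q → push -10,-1. Stack: [-10, -1]
BINARY_OP - → -10 - -1 = -9. Stack: [-9]
LOAD_FAST a → push -4. Stack: [-9, -4]
BINARY_OP * → -9 * -4 = 36. Stack: [36]
STORE_FAST y → y=36. Stack: []
LOAD_FAST s → push -1. Stack: [-1]
LOAD_CONST → push 11. Stack: [-1, 11]
BINARY_OP % → -1 % 11 = 10. Stack: [10]
STORE_FAST m → m=10. Stack: []
LOAD_FAST m → push 10. Stack: [10]
RETURN_VALUE → return 10.

10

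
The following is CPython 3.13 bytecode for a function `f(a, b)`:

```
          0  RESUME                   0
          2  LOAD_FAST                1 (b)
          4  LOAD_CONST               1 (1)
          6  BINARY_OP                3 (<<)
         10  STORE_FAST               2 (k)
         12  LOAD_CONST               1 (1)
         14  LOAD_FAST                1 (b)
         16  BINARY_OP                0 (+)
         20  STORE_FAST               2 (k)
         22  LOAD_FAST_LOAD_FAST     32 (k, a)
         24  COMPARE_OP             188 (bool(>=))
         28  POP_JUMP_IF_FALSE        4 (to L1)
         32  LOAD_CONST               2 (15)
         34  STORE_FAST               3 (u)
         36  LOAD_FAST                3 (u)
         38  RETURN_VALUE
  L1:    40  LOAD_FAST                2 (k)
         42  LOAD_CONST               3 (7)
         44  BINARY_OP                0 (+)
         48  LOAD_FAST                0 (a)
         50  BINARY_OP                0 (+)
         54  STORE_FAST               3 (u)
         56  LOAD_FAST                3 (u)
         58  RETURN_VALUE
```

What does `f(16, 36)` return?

LOAD_FAST b → push 36. Stack: [36]
LOAD_CONST → push 1. Stack: [36, 1]
BINARY_OP << → 36 << 1 = 72. Stack: [72]
STORE_FAST k → k=72. Stack: []
LOAD_CONST → push 1. Stack: [1]
LOAD_FAST b → push 36. Stack: [1, 36]
BINARY_OP + → 1 + 36 = 37. Stack: [37]
STORE_FAST k → k=37. Stack: []
LOAD_FAST_LOAD_FAST k,a → push 37,16. Stack: [37, 16]
COMPARE_OP bool(>=) → 37 vs 16 = True. Stack: [True]
POP_JUMP_IF_FALSE → pop True; no jump. Stack: []
LOAD_CONST → push 15. Stack: [15]
STORE_FAST u → u=15. Stack: []
LOAD_FAST u → push 15. Stack: [15]
RETURN_VALUE → return 15.

15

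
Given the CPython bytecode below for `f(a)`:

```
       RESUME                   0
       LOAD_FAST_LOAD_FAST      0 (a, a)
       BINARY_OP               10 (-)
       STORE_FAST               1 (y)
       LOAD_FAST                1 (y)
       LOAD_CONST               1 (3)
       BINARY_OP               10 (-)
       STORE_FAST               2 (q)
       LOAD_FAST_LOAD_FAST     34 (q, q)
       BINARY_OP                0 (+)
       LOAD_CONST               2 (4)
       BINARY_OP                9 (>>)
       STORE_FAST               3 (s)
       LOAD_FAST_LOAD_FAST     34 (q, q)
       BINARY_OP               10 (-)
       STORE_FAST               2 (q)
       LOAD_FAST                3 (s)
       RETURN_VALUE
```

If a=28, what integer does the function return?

LOAD_FAST_LOAD_FAST a,a → push 28,28. Stack: [28, 28]
BINARY_OP - → 28 - 28 = 0. Stack: [0]
STORE_FAST y → y=0. Stack: []
LOAD_FAST y → push 0. Stack: [0]
LOAD_CONST → push 3. Stack: [0, 3]
BINARY_OP - → 0 - 3 = -3. Stack: [-3]
STORE_FAST q → q=-3. Stack: []
LOAD_FAST_LOAD_FAST q,q → push -3,-3. Stack: [-3, -3]
BINARY_OP + → -3 + -3 = -6. Stack: [-6]
LOAD_CONST → push 4. Stack: [-6, 4]
BINARY_OP >> → -6 >> 4 = -1. Stack: [-1]
STORE_FAST s → s=-1. Stack: []
LOAD_FAST_LOAD_FAST q,q → push -3,-3. Stack: [-3, -3]
BINARY_OP - → -3 - -3 = 0. Stack: [0]
STORE_FAST q → q=0. Stack: []
LOAD_FAST s → push -1. Stack: [-1]
RETURN_VALUE → return -1.

-1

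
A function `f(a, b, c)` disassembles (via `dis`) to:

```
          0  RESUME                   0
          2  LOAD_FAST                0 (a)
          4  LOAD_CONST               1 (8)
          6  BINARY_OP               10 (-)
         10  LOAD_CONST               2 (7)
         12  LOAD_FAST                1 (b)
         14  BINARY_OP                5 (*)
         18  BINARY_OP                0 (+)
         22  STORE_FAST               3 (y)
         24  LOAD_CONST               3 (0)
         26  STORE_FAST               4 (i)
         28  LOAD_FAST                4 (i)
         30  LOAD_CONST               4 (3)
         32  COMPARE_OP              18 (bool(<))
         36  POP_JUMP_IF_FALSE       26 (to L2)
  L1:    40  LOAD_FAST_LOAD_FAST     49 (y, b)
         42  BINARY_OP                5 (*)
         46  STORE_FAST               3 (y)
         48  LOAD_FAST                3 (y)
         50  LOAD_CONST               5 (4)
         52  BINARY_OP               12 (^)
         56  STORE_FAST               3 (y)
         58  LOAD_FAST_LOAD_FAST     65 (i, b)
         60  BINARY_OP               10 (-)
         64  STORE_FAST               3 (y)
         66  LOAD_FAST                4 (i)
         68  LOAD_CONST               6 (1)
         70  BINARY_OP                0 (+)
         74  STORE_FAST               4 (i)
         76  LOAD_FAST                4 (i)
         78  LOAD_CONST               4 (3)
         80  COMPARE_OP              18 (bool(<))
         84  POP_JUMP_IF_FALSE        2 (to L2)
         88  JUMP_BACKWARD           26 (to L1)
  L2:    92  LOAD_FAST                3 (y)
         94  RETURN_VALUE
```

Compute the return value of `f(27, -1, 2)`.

3

LOAD_FAST a → push 27
LOAD_CONST → push 8
BINARY_OP - → 27 - 8 = 19
LOAD_CONST → push 7
LOAD_FAST b → push -1
BINARY_OP * → 7 * -1 = -7
BINARY_OP + → 19 + -7 = 12
STORE_FAST y → y=12
LOAD_CONST → push 0
STORE_FAST i → i=0
LOAD_FAST i → push 0
LOAD_CONST → push 3
COMPARE_OP bool(<) → 0 vs 3 = True
POP_JUMP_IF_FALSE → pop True; no jump
LOAD_FAST_LOAD_FAST y,b → push 12,-1
BINARY_OP * → 12 * -1 = -12
STORE_FAST y → y=-12
LOAD_FAST y → push -12
LOAD_CONST → push 4
BINARY_OP ^ → -12 ^ 4 = -16
STORE_FAST y → y=-16
LOAD_FAST_LOAD_FAST i,b → push 0,-1
BINARY_OP - → 0 - -1 = 1
STORE_FAST y → y=1
LOAD_FAST i → push 0
LOAD_CONST → push 1
BINARY_OP + → 0 + 1 = 1
STORE_FAST i → i=1
LOAD_FAST i → push 1
LOAD_CONST → push 3
COMPARE_OP bool(<) → 1 vs 3 = True
POP_JUMP_IF_FALSE → pop True; no jump
LOAD_FAST_LOAD_FAST y,b → push 1,-1
BINARY_OP * → 1 * -1 = -1
STORE_FAST y → y=-1
LOAD_FAST y → push -1
LOAD_CONST → push 4
BINARY_OP ^ → -1 ^ 4 = -5
STORE_FAST y → y=-5
LOAD_FAST_LOAD_FAST i,b → push 1,-1
BINARY_OP - → 1 - -1 = 2
STORE_FAST y → y=2
LOAD_FAST i → push 1
LOAD_CONST → push 1
BINARY_OP + → 1 + 1 = 2
STORE_FAST i → i=2
LOAD_FAST i → push 2
LOAD_CONST → push 3
COMPARE_OP bool(<) → 2 vs 3 = True
POP_JUMP_IF_FALSE → pop True; no jump
LOAD_FAST_LOAD_FAST y,b → push 2,-1
BINARY_OP * → 2 * -1 = -2
STORE_FAST y → y=-2
LOAD_FAST y → push -2
LOAD_CONST → push 4
BINARY_OP ^ → -2 ^ 4 = -6
STORE_FAST y → y=-6
LOAD_FAST_LOAD_FAST i,b → push 2,-1
BINARY_OP - → 2 - -1 = 3
STORE_FAST y → y=3
LOAD_FAST i → push 2
LOAD_CONST → push 1
BINARY_OP + → 2 + 1 = 3
STORE_FAST i → i=3
LOAD_FAST i → push 3
LOAD_CONST → push 3
COMPARE_OP bool(<) → 3 vs 3 = False
POP_JUMP_IF_FALSE → pop False; jump
LOAD_FAST y → push 3
RETURN_VALUE → return 3.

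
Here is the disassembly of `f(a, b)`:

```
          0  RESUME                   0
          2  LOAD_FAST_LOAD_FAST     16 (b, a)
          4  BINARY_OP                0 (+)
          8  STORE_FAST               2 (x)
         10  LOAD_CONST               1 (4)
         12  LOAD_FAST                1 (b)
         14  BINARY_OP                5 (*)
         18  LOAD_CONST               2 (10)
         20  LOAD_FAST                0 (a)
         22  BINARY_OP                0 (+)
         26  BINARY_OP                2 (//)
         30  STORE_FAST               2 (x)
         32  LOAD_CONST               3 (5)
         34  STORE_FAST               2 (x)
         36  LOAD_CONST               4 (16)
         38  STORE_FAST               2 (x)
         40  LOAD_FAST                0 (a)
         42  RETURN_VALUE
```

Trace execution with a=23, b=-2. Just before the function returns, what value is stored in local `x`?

16

LOAD_FAST_LOAD_FAST b,a → push -2,23. Stack: [-2, 23]
BINARY_OP + → -2 + 23 = 21. Stack: [21]
STORE_FAST x → x=21. Stack: []
LOAD_CONST → push 4. Stack: [4]
LOAD_FAST b → push -2. Stack: [4, -2]
BINARY_OP * → 4 * -2 = -8. Stack: [-8]
LOAD_CONST → push 10. Stack: [-8, 10]
LOAD_FAST a → push 23. Stack: [-8, 10, 23]
BINARY_OP + → 10 + 23 = 33. Stack: [-8, 33]
BINARY_OP // → -8 // 33 = -1. Stack: [-1]
STORE_FAST x → x=-1. Stack: []
LOAD_CONST → push 5. Stack: [5]
STORE_FAST x → x=5. Stack: []
LOAD_CONST → push 16. Stack: [16]
STORE_FAST x → x=16. Stack: []
LOAD_FAST a → push 23. Stack: [23]
RETURN_VALUE → return 23.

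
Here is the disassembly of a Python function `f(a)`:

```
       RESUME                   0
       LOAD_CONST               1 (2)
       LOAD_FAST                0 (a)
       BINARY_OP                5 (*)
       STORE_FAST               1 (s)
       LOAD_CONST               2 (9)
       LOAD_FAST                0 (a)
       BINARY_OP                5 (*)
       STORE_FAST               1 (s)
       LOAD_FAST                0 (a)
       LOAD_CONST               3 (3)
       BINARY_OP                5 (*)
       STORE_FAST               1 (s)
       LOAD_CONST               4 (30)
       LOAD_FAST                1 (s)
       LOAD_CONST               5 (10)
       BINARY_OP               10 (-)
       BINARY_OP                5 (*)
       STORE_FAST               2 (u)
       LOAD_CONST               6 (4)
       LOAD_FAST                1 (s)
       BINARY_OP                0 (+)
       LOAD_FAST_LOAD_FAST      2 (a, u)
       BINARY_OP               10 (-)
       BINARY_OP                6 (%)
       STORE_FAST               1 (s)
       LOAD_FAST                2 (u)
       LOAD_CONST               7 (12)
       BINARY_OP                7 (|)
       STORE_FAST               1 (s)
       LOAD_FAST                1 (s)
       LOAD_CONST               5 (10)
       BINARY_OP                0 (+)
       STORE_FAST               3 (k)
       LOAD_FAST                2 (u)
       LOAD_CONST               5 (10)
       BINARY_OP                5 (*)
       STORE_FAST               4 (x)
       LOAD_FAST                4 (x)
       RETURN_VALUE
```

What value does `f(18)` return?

13200

LOAD_CONST → push 2. Stack: [2]
LOAD_FAST a → push 18. Stack: [2, 18]
BINARY_OP * → 2 * 18 = 36. Stack: [36]
STORE_FAST s → s=36. Stack: []
LOAD_CONST → push 9. Stack: [9]
LOAD_FAST a → push 18. Stack: [9, 18]
BINARY_OP * → 9 * 18 = 162. Stack: [162]
STORE_FAST s → s=162. Stack: []
LOAD_FAST a → push 18. Stack: [18]
LOAD_CONST → push 3. Stack: [18, 3]
BINARY_OP * → 18 * 3 = 54. Stack: [54]
STORE_FAST s → s=54. Stack: []
LOAD_CONST → push 30. Stack: [30]
LOAD_FAST s → push 54. Stack: [30, 54]
LOAD_CONST → push 10. Stack: [30, 54, 10]
BINARY_OP - → 54 - 10 = 44. Stack: [30, 44]
BINARY_OP * → 30 * 44 = 1320. Stack: [1320]
STORE_FAST u → u=1320. Stack: []
LOAD_CONST → push 4. Stack: [4]
LOAD_FAST s → push 54. Stack: [4, 54]
BINARY_OP + → 4 + 54 = 58. Stack: [58]
LOAD_FAST_LOAD_FAST a,u → push 18,1320. Stack: [58, 18, 1320]
BINARY_OP - → 18 - 1320 = -1302. Stack: [58, -1302]
BINARY_OP % → 58 % -1302 = -1244. Stack: [-1244]
STORE_FAST s → s=-1244. Stack: []
LOAD_FAST u → push 1320. Stack: [1320]
LOAD_CONST → push 12. Stack: [1320, 12]
BINARY_OP | → 1320 | 12 = 1324. Stack: [1324]
STORE_FAST s → s=1324. Stack: []
LOAD_FAST s → push 1324. Stack: [1324]
LOAD_CONST → push 10. Stack: [1324, 10]
BINARY_OP + → 1324 + 10 = 1334. Stack: [1334]
STORE_FAST k → k=1334. Stack: []
LOAD_FAST u → push 1320. Stack: [1320]
LOAD_CONST → push 10. Stack: [1320, 10]
BINARY_OP * → 1320 * 10 = 13200. Stack: [13200]
STORE_FAST x → x=13200. Stack: []
LOAD_FAST x → push 13200. Stack: [13200]
RETURN_VALUE → return 13200.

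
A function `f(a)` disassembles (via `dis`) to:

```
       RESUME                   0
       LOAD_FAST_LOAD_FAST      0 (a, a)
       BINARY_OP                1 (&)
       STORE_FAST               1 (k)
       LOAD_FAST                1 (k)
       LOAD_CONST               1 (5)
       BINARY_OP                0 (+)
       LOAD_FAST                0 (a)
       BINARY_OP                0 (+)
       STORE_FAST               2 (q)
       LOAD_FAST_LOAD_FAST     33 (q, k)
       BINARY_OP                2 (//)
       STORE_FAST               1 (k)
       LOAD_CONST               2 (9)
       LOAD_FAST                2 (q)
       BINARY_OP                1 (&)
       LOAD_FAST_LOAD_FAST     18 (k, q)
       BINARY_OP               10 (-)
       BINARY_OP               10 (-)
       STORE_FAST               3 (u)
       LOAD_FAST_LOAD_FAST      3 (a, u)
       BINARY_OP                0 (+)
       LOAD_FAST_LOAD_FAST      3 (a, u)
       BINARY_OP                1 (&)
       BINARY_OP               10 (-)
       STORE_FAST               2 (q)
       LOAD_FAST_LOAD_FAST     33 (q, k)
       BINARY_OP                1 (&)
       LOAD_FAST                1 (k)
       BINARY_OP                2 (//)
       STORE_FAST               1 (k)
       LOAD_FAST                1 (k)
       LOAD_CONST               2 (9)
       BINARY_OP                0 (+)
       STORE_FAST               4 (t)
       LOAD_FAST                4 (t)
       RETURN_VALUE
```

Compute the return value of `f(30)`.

10

LOAD_FAST_LOAD_FAST a,a → push 30,30. Stack: [30, 30]
BINARY_OP & → 30 & 30 = 30. Stack: [30]
STORE_FAST k → k=30. Stack: []
LOAD_FAST k → push 30. Stack: [30]
LOAD_CONST → push 5. Stack: [30, 5]
BINARY_OP + → 30 + 5 = 35. Stack: [35]
LOAD_FAST a → push 30. Stack: [35, 30]
BINARY_OP + → 35 + 30 = 65. Stack: [65]
STORE_FAST q → q=65. Stack: []
LOAD_FAST_LOAD_FAST q,k → push 65,30. Stack: [65, 30]
BINARY_OP // → 65 // 30 = 2. Stack: [2]
STORE_FAST k → k=2. Stack: []
LOAD_CONST → push 9. Stack: [9]
LOAD_FAST q → push 65. Stack: [9, 65]
BINARY_OP & → 9 & 65 = 1. Stack: [1]
LOAD_FAST_LOAD_FAST k,q → push 2,65. Stack: [1, 2, 65]
BINARY_OP - → 2 - 65 = -63. Stack: [1, -63]
BINARY_OP - → 1 - -63 = 64. Stack: [64]
STORE_FAST u → u=64. Stack: []
LOAD_FAST_LOAD_FAST a,u → push 30,64. Stack: [30, 64]
BINARY_OP + → 30 + 64 = 94. Stack: [94]
LOAD_FAST_LOAD_FAST a,u → push 30,64. Stack: [94, 30, 64]
BINARY_OP & → 30 & 64 = 0. Stack: [94, 0]
BINARY_OP - → 94 - 0 = 94. Stack: [94]
STORE_FAST q → q=94. Stack: []
LOAD_FAST_LOAD_FAST q,k → push 94,2. Stack: [94, 2]
BINARY_OP & → 94 & 2 = 2. Stack: [2]
LOAD_FAST k → push 2. Stack: [2, 2]
BINARY_OP // → 2 // 2 = 1. Stack: [1]
STORE_FAST k → k=1. Stack: []
LOAD_FAST k → push 1. Stack: [1]
LOAD_CONST → push 9. Stack: [1, 9]
BINARY_OP + → 1 + 9 = 10. Stack: [10]
STORE_FAST t → t=10. Stack: []
LOAD_FAST t → push 10. Stack: [10]
RETURN_VALUE → return 10.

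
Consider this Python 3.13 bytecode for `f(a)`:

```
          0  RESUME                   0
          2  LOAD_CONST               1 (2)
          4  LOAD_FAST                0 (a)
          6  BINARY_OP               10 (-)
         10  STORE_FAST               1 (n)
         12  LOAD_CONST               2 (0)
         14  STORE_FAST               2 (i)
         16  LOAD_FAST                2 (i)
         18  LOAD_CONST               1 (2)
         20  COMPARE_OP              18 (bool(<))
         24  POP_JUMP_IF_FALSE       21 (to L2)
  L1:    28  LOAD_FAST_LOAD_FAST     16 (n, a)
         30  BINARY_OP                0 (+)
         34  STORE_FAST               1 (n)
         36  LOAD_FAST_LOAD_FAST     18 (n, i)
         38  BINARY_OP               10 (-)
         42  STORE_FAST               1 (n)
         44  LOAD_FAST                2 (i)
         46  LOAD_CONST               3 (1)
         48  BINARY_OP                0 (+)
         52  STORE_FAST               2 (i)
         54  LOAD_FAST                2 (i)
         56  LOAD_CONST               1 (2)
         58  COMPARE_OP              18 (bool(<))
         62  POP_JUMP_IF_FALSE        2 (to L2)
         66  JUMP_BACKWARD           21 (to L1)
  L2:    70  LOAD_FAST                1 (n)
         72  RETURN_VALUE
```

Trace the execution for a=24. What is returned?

25

LOAD_CONST → push 2. Stack: [2]
LOAD_FAST a → push 24. Stack: [2, 24]
BINARY_OP - → 2 - 24 = -22. Stack: [-22]
STORE_FAST n → n=-22. Stack: []
LOAD_CONST → push 0. Stack: [0]
STORE_FAST i → i=0. Stack: []
LOAD_FAST i → push 0. Stack: [0]
LOAD_CONST → push 2. Stack: [0, 2]
COMPARE_OP bool(<) → 0 vs 2 = True. Stack: [True]
POP_JUMP_IF_FALSE → pop True; no jump. Stack: []
LOAD_FAST_LOAD_FAST n,a → push -22,24. Stack: [-22, 24]
BINARY_OP + → -22 + 24 = 2. Stack: [2]
STORE_FAST n → n=2. Stack: []
LOAD_FAST_LOAD_FAST n,i → push 2,0. Stack: [2, 0]
BINARY_OP - → 2 - 0 = 2. Stack: [2]
STORE_FAST n → n=2. Stack: []
LOAD_FAST i → push 0. Stack: [0]
LOAD_CONST → push 1. Stack: [0, 1]
BINARY_OP + → 0 + 1 = 1. Stack: [1]
STORE_FAST i → i=1. Stack: []
LOAD_FAST i → push 1. Stack: [1]
LOAD_CONST → push 2. Stack: [1, 2]
COMPARE_OP bool(<) → 1 vs 2 = True. Stack: [True]
POP_JUMP_IF_FALSE → pop True; no jump. Stack: []
LOAD_FAST_LOAD_FAST n,a → push 2,24. Stack: [2, 24]
BINARY_OP + → 2 + 24 = 26. Stack: [26]
STORE_FAST n → n=26. Stack: []
LOAD_FAST_LOAD_FAST n,i → push 26,1. Stack: [26, 1]
BINARY_OP - → 26 - 1 = 25. Stack: [25]
STORE_FAST n → n=25. Stack: []
LOAD_FAST i → push 1. Stack: [1]
LOAD_CONST → push 1. Stack: [1, 1]
BINARY_OP + → 1 + 1 = 2. Stack: [2]
STORE_FAST i → i=2. Stack: []
LOAD_FAST i → push 2. Stack: [2]
LOAD_CONST → push 2. Stack: [2, 2]
COMPARE_OP bool(<) → 2 vs 2 = False. Stack: [False]
POP_JUMP_IF_FALSE → pop False; jump. Stack: []
LOAD_FAST n → push 25. Stack: [25]
RETURN_VALUE → return 25.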